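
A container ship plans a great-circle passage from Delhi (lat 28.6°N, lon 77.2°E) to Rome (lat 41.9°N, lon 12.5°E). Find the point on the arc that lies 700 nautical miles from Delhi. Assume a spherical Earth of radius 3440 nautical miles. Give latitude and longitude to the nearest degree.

Convert each endpoint to a unit vector on the sphere (x = cos φ cos λ, y = cos φ sin λ, z = sin φ).
The central angle between the endpoints is δ = arccos(p₁·p₂) ≈ 0.929 rad (53.2°). The total great-circle distance is δ·R ≈ 0.929 × 3440 ≈ 3194 nmi, so the target fraction is f = 700/3194 ≈ 0.219.
Interpolate at f ≈ 0.219 with slerp weights a = sin((1−f)δ)/sin δ ≈ 0.828, b = sin(fδ)/sin δ ≈ 0.252.
p = a·p₁ + b·p₂ ≈ (0.344, 0.750, 0.565); φ = arcsin(p_z) ≈ 34.40°, λ = atan2(p_y, p_x) ≈ 65.32°.

≈ lat 34°N, lon 65°E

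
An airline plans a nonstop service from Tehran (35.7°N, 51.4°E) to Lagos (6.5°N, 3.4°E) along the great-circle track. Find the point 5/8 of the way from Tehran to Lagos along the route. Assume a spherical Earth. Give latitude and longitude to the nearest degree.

≈ 19°N, 19°E

From cos δ = sin φ₁ sin φ₂ + cos φ₁ cos φ₂ cos Δλ, the central angle is δ ≈ 0.920 rad (52.7°).
Interpolate at f = 5/8 with slerp weights a = sin((1−f)δ)/sin δ ≈ 0.425, b = sin(fδ)/sin δ ≈ 0.684.
p = a·p₁ + b·p₂ ≈ (0.893, 0.310, 0.325); φ = arcsin(p_z) ≈ 18.99°, λ = atan2(p_y, p_x) ≈ 19.14°.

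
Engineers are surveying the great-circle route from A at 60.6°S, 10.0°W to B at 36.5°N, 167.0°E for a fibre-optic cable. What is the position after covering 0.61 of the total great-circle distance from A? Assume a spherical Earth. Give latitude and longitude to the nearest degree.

≈ 24°S, 164°E

From cos δ = sin φ₁ sin φ₂ + cos φ₁ cos φ₂ cos Δλ, the central angle is δ ≈ 2.720 rad (155.8°).
Interpolate at f = 0.61 with slerp weights a = sin((1−f)δ)/sin δ ≈ 2.131, b = sin(fδ)/sin δ ≈ 2.432.
p = a·p₁ + b·p₂ ≈ (-0.875, 0.258, -0.410); φ = arcsin(p_z) ≈ -24.18°, λ = atan2(p_y, p_x) ≈ 163.56°.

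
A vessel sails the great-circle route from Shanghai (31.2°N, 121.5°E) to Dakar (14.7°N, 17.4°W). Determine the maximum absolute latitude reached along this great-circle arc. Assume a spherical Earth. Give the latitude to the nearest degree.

≈ 51°N

The great circle lies in the plane with unit normal n̂ = (p₁ × p₂)/|p₁ × p₂|.
Here n̂_z ≈ -0.625; the vertex latitude is φ_max = arccos|n̂_z| ≈ 51.3°.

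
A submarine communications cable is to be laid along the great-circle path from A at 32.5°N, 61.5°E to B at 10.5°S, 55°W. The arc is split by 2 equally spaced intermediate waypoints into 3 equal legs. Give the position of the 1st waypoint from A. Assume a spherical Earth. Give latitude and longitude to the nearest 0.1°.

Write both endpoints as unit vectors p₁, p₂ with components (cos φ cos λ, cos φ sin λ, sin φ).
The central angle between the endpoints is δ = arccos(p₁·p₂) ≈ 2.058 rad (117.9°).
Interpolate at f = 1/3 with slerp weights a = sin((1−f)δ)/sin δ ≈ 1.109, b = sin(fδ)/sin δ ≈ 0.717.
p = a·p₁ + b·p₂ ≈ (0.851, 0.245, 0.465); φ = arcsin(p_z) ≈ 27.73°, λ = atan2(p_y, p_x) ≈ 16.06°.

≈ 27.7°N, 16.1°E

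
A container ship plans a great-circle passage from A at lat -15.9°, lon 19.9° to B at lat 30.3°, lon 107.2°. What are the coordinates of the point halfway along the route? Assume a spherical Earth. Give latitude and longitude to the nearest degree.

Write both endpoints as unit vectors p₁, p₂ with components (cos φ cos λ, cos φ sin λ, sin φ).
The central angle between the endpoints is δ = arccos(p₁·p₂) ≈ 1.670 rad (95.7°).
Interpolate at f = 1/2 with slerp weights a = sin((1−f)δ)/sin δ ≈ 0.745, b = sin(fδ)/sin δ ≈ 0.745.
p = a·p₁ + b·p₂ ≈ (0.483, 0.858, 0.172); φ = arcsin(p_z) ≈ 9.89°, λ = atan2(p_y, p_x) ≈ 60.61°.

≈ lat 10°, lon 61°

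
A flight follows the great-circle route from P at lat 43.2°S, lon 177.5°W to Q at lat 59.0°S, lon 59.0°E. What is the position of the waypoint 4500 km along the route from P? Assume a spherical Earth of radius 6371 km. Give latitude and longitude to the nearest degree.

≈ lat 70°S, lon 121°E

Convert each endpoint to a unit vector on the sphere (x = cos φ cos λ, y = cos φ sin λ, z = sin φ).
The central angle between the endpoints is δ = arccos(p₁·p₂) ≈ 1.181 rad (67.7°). The total great-circle distance is δ·R ≈ 1.181 × 6371 ≈ 7527 km, so the target fraction is f = 4500/7527 ≈ 0.598.
Interpolate at f ≈ 0.598 with slerp weights a = sin((1−f)δ)/sin δ ≈ 0.494, b = sin(fδ)/sin δ ≈ 0.702.
p = a·p₁ + b·p₂ ≈ (-0.174, 0.294, -0.940); φ = arcsin(p_z) ≈ -70.02°, λ = atan2(p_y, p_x) ≈ 120.62°.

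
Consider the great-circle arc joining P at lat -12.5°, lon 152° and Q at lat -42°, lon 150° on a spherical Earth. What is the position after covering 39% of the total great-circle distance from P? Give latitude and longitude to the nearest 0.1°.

From cos δ = sin φ₁ sin φ₂ + cos φ₁ cos φ₂ cos Δλ, the central angle is δ ≈ 0.516 rad (29.6°).
Interpolate at f = 0.39 with slerp weights a = sin((1−f)δ)/sin δ ≈ 0.627, b = sin(fδ)/sin δ ≈ 0.405.
p = a·p₁ + b·p₂ ≈ (-0.802, 0.438, -0.407); φ = arcsin(p_z) ≈ -24.01°, λ = atan2(p_y, p_x) ≈ 151.34°.

≈ lat -24.0°, lon 151.3°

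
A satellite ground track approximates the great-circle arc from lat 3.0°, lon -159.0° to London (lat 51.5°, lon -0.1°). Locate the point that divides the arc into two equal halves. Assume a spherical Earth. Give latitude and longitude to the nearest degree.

Convert each endpoint to a unit vector on the sphere (x = cos φ cos λ, y = cos φ sin λ, z = sin φ).
The central angle between the endpoints is δ = arccos(p₁·p₂) ≈ 2.140 rad (122.6°).
Interpolate at f = 1/2 with slerp weights a = sin((1−f)δ)/sin δ ≈ 1.041, b = sin(fδ)/sin δ ≈ 1.041.
p = a·p₁ + b·p₂ ≈ (-0.323, -0.374, 0.870); φ = arcsin(p_z) ≈ 60.41°, λ = atan2(p_y, p_x) ≈ -130.79°.

≈ lat 60°, lon -131°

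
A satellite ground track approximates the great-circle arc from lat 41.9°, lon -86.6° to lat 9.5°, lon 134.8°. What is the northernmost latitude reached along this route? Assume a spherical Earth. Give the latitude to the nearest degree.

≈ 57°

The great circle lies in the plane with unit normal n̂ = (p₁ × p₂)/|p₁ × p₂|.
Here n̂_z ≈ -0.541; the vertex latitude is φ_max = arccos|n̂_z| ≈ 57.3°.
Check via Clairaut: cos φ_max = |cos φ₁| · sin C = cos(41.9°)·sin(46.6°) ≈ 0.541, again giving ≈ 57.3°.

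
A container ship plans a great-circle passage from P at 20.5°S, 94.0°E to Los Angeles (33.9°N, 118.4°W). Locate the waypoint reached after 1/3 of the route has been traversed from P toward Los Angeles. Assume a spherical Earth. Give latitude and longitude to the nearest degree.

Write both endpoints as unit vectors p₁, p₂ with components (cos φ cos λ, cos φ sin λ, sin φ).
The central angle between the endpoints is δ = arccos(p₁·p₂) ≈ 2.590 rad (148.4°).
Interpolate at f = 1/3 with slerp weights a = sin((1−f)δ)/sin δ ≈ 1.885, b = sin(fδ)/sin δ ≈ 1.451.
p = a·p₁ + b·p₂ ≈ (-0.696, 0.703, 0.149); φ = arcsin(p_z) ≈ 8.56°, λ = atan2(p_y, p_x) ≈ 134.72°.

≈ 9°N, 135°E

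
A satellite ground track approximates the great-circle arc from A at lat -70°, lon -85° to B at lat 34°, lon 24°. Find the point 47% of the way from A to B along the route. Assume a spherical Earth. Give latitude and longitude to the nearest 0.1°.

≈ lat -29.3°, lon -1.9°

Write both endpoints as unit vectors p₁, p₂ with components (cos φ cos λ, cos φ sin λ, sin φ).
The central angle between the endpoints is δ = arccos(p₁·p₂) ≈ 2.237 rad (128.2°).
Interpolate at f = 0.47 with slerp weights a = sin((1−f)δ)/sin δ ≈ 1.178, b = sin(fδ)/sin δ ≈ 1.104.
p = a·p₁ + b·p₂ ≈ (0.871, -0.029, -0.490); φ = arcsin(p_z) ≈ -29.35°, λ = atan2(p_y, p_x) ≈ -1.93°.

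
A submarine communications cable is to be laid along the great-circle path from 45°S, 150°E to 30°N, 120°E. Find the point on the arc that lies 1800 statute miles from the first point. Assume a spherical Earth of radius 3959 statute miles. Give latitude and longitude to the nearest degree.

≈ 21°S, 138°E

Write both endpoints as unit vectors p₁, p₂ with components (cos φ cos λ, cos φ sin λ, sin φ).
The central angle between the endpoints is δ = arccos(p₁·p₂) ≈ 1.393 rad (79.8°). The total great-circle distance is δ·R ≈ 1.393 × 3959 ≈ 5515 mi, so the target fraction is f = 1800/5515 ≈ 0.326.
Interpolate at f ≈ 0.326 with slerp weights a = sin((1−f)δ)/sin δ ≈ 0.820, b = sin(fδ)/sin δ ≈ 0.446.
p = a·p₁ + b·p₂ ≈ (-0.695, 0.624, -0.356); φ = arcsin(p_z) ≈ -20.88°, λ = atan2(p_y, p_x) ≈ 138.07°.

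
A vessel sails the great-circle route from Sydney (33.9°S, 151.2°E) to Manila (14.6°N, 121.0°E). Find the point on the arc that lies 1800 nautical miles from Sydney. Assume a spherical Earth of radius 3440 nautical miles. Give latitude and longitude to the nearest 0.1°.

≈ 8.4°S, 134.0°E

Write both endpoints as unit vectors p₁, p₂ with components (cos φ cos λ, cos φ sin λ, sin φ).
The central angle between the endpoints is δ = arccos(p₁·p₂) ≈ 0.984 rad (56.4°). The total great-circle distance is δ·R ≈ 0.984 × 3440 ≈ 3385 nmi, so the target fraction is f = 1800/3385 ≈ 0.532.
Interpolate at f ≈ 0.532 with slerp weights a = sin((1−f)δ)/sin δ ≈ 0.534, b = sin(fδ)/sin δ ≈ 0.600.
p = a·p₁ + b·p₂ ≈ (-0.687, 0.711, -0.147); φ = arcsin(p_z) ≈ -8.43°, λ = atan2(p_y, p_x) ≈ 134.03°.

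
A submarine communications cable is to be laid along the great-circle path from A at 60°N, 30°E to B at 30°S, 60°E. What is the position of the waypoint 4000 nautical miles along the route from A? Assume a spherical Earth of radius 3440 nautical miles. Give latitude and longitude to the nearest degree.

Convert each endpoint to a unit vector on the sphere (x = cos φ cos λ, y = cos φ sin λ, z = sin φ).
The central angle between the endpoints is δ = arccos(p₁·p₂) ≈ 1.629 rad (93.3°). The total great-circle distance is δ·R ≈ 1.629 × 3440 ≈ 5603 nmi, so the target fraction is f = 4000/5603 ≈ 0.714.
Interpolate at f ≈ 0.714 with slerp weights a = sin((1−f)δ)/sin δ ≈ 0.450, b = sin(fδ)/sin δ ≈ 0.919.
p = a·p₁ + b·p₂ ≈ (0.593, 0.802, -0.070); φ = arcsin(p_z) ≈ -4.01°, λ = atan2(p_y, p_x) ≈ 53.52°.

≈ 4°S, 54°E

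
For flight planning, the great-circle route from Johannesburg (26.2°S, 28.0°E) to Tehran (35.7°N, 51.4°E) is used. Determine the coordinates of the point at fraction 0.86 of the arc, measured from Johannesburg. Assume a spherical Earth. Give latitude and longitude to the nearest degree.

The haversine formula gives a central angle δ ≈ 1.147 rad (65.7°) between the endpoints.
Interpolate at f = 0.86 with slerp weights a = sin((1−f)δ)/sin δ ≈ 0.175, b = sin(fδ)/sin δ ≈ 0.915.
p = a·p₁ + b·p₂ ≈ (0.603, 0.655, 0.457); φ = arcsin(p_z) ≈ 27.16°, λ = atan2(p_y, p_x) ≈ 47.37°.

≈ (27°N, 47°E)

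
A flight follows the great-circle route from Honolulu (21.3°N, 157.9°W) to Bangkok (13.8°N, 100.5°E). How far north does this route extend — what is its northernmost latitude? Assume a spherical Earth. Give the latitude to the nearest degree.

The great circle lies in the plane with unit normal n̂ = (p₁ × p₂)/|p₁ × p₂|.
Here n̂_z ≈ -0.890; the vertex latitude is φ_max = arccos|n̂_z| ≈ 27.1°.

≈ 27°N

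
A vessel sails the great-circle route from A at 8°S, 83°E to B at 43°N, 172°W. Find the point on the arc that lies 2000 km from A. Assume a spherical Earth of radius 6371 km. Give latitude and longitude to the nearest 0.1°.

Write both endpoints as unit vectors p₁, p₂ with components (cos φ cos λ, cos φ sin λ, sin φ).
The central angle between the endpoints is δ = arccos(p₁·p₂) ≈ 1.857 rad (106.4°). The total great-circle distance is δ·R ≈ 1.857 × 6371 ≈ 11831 km, so the target fraction is f = 2000/11831 ≈ 0.169.
Interpolate at f ≈ 0.169 with slerp weights a = sin((1−f)δ)/sin δ ≈ 1.042, b = sin(fδ)/sin δ ≈ 0.322.
p = a·p₁ + b·p₂ ≈ (-0.107, 0.991, 0.075); φ = arcsin(p_z) ≈ 4.27°, λ = atan2(p_y, p_x) ≈ 96.18°.

≈ 4.3°N, 96.2°E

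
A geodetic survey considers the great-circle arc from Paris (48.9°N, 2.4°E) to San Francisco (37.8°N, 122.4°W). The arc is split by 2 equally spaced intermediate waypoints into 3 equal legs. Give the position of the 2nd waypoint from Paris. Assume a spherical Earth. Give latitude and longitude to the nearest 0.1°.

≈ 57.7°N, 94.9°W

Convert each endpoint to a unit vector on the sphere (x = cos φ cos λ, y = cos φ sin λ, z = sin φ).
The central angle between the endpoints is δ = arccos(p₁·p₂) ≈ 1.405 rad (80.5°).
Interpolate at f = 2/3 with slerp weights a = sin((1−f)δ)/sin δ ≈ 0.458, b = sin(fδ)/sin δ ≈ 0.817.
p = a·p₁ + b·p₂ ≈ (-0.045, -0.532, 0.845); φ = arcsin(p_z) ≈ 57.71°, λ = atan2(p_y, p_x) ≈ -94.86°.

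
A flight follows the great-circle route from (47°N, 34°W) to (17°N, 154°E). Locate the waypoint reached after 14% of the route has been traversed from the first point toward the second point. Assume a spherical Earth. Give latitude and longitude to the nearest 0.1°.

≈ (62.9°N, 39.2°W)

Write both endpoints as unit vectors p₁, p₂ with components (cos φ cos λ, cos φ sin λ, sin φ).
The central angle between the endpoints is δ = arccos(p₁·p₂) ≈ 2.018 rad (115.6°).
Interpolate at f = 0.14 with slerp weights a = sin((1−f)δ)/sin δ ≈ 1.094, b = sin(fδ)/sin δ ≈ 0.309.
p = a·p₁ + b·p₂ ≈ (0.353, -0.288, 0.890); φ = arcsin(p_z) ≈ 62.92°, λ = atan2(p_y, p_x) ≈ -39.18°.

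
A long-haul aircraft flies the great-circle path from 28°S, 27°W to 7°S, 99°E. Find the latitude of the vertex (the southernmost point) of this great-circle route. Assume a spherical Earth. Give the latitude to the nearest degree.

The great circle lies in the plane with unit normal n̂ = (p₁ × p₂)/|p₁ × p₂|.
Here n̂_z ≈ +0.798; the vertex latitude is φ_max = arccos|n̂_z| ≈ 37.1°.
Check via Clairaut: cos φ_max = |cos φ₁| · sin C = cos(28.0°)·sin(115.4°) ≈ 0.798, again giving ≈ 37.1°.

≈ 37°S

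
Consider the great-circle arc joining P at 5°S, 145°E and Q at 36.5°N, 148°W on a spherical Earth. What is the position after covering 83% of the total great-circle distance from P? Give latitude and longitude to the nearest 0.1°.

From cos δ = sin φ₁ sin φ₂ + cos φ₁ cos φ₂ cos Δλ, the central angle is δ ≈ 1.307 rad (74.9°).
Interpolate at f = 0.83 with slerp weights a = sin((1−f)δ)/sin δ ≈ 0.228, b = sin(fδ)/sin δ ≈ 0.916.
p = a·p₁ + b·p₂ ≈ (-0.811, -0.260, 0.525); φ = arcsin(p_z) ≈ 31.66°, λ = atan2(p_y, p_x) ≈ -162.23°.

≈ 31.7°N, 162.2°W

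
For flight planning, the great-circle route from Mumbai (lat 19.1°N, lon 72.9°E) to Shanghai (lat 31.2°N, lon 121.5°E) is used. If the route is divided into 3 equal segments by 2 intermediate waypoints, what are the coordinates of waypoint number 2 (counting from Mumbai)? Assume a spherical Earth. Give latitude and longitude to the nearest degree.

≈ lat 29°N, lon 104°E

Convert each endpoint to a unit vector on the sphere (x = cos φ cos λ, y = cos φ sin λ, z = sin φ).
The central angle between the endpoints is δ = arccos(p₁·p₂) ≈ 0.790 rad (45.2°).
Interpolate at f = 2/3 with slerp weights a = sin((1−f)δ)/sin δ ≈ 0.366, b = sin(fδ)/sin δ ≈ 0.708.
p = a·p₁ + b·p₂ ≈ (-0.214, 0.847, 0.486); φ = arcsin(p_z) ≈ 29.11°, λ = atan2(p_y, p_x) ≈ 104.21°.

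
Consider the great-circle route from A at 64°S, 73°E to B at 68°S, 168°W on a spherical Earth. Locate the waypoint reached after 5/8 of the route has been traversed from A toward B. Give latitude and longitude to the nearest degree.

The haversine formula gives a central angle δ ≈ 0.717 rad (41.1°) between the endpoints.
Interpolate at f = 5/8 with slerp weights a = sin((1−f)δ)/sin δ ≈ 0.404, b = sin(fδ)/sin δ ≈ 0.659.
p = a·p₁ + b·p₂ ≈ (-0.190, 0.118, -0.975); φ = arcsin(p_z) ≈ -77.08°, λ = atan2(p_y, p_x) ≈ 148.10°.

≈ 77°S, 148°E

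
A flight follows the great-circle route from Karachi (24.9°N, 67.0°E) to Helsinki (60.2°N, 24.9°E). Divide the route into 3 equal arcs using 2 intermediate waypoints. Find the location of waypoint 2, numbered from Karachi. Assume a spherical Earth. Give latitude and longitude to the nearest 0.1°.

≈ 50.3°N, 45.3°E

The haversine formula gives a central angle δ ≈ 0.796 rad (45.6°) between the endpoints.
Interpolate at f = 2/3 with slerp weights a = sin((1−f)δ)/sin δ ≈ 0.367, b = sin(fδ)/sin δ ≈ 0.708.
p = a·p₁ + b·p₂ ≈ (0.449, 0.455, 0.769); φ = arcsin(p_z) ≈ 50.27°, λ = atan2(p_y, p_x) ≈ 45.33°.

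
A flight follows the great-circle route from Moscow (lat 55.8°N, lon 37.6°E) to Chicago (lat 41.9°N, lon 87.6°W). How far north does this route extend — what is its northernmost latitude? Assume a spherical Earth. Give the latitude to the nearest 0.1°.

The great circle lies in the plane with unit normal n̂ = (p₁ × p₂)/|p₁ × p₂|.
Here n̂_z ≈ -0.360; the vertex latitude is φ_max = arccos|n̂_z| ≈ 68.9°.
Check via Clairaut: cos φ_max = |cos φ₁| · sin C = cos(55.8°)·sin(39.8°) ≈ 0.360, again giving ≈ 68.9°.

≈ 68.9°N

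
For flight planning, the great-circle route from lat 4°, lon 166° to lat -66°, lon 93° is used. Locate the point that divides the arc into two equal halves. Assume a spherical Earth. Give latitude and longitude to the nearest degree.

≈ lat -36°, lon 147°

From cos δ = sin φ₁ sin φ₂ + cos φ₁ cos φ₂ cos Δλ, the central angle is δ ≈ 1.516 rad (86.9°).
Interpolate at f = 1/2 with slerp weights a = sin((1−f)δ)/sin δ ≈ 0.688, b = sin(fδ)/sin δ ≈ 0.688.
p = a·p₁ + b·p₂ ≈ (-0.681, 0.446, -0.581); φ = arcsin(p_z) ≈ -35.51°, λ = atan2(p_y, p_x) ≈ 146.79°.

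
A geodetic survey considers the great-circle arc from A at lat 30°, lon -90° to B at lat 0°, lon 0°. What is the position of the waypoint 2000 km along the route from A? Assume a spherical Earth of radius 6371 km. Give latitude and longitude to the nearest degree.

≈ lat 28°, lon -69°

The haversine formula gives a central angle δ ≈ 1.571 rad (90.0°) between the endpoints. The total great-circle distance is δ·R ≈ 1.571 × 6371 ≈ 10008 km, so the target fraction is f = 2000/10008 ≈ 0.200.
Interpolate at f ≈ 0.200 with slerp weights a = sin((1−f)δ)/sin δ ≈ 0.951, b = sin(fδ)/sin δ ≈ 0.309.
p = a·p₁ + b·p₂ ≈ (0.309, -0.824, 0.476); φ = arcsin(p_z) ≈ 28.40°, λ = atan2(p_y, p_x) ≈ -69.45°.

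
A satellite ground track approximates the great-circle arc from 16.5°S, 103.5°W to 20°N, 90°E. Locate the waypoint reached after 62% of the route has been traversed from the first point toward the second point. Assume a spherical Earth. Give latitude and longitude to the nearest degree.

≈ 20°N, 158°E

Convert each endpoint to a unit vector on the sphere (x = cos φ cos λ, y = cos φ sin λ, z = sin φ).
The central angle between the endpoints is δ = arccos(p₁·p₂) ≈ 2.910 rad (166.7°).
Interpolate at f = 0.62 with slerp weights a = sin((1−f)δ)/sin δ ≈ 3.890, b = sin(fδ)/sin δ ≈ 4.234.
p = a·p₁ + b·p₂ ≈ (-0.871, 0.352, 0.343); φ = arcsin(p_z) ≈ 20.08°, λ = atan2(p_y, p_x) ≈ 157.97°.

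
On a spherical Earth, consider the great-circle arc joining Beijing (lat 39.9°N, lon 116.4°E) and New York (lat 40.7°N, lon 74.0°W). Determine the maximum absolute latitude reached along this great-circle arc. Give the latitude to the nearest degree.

≈ 84°N

The great circle lies in the plane with unit normal n̂ = (p₁ × p₂)/|p₁ × p₂|.
Here n̂_z ≈ +0.106; the vertex latitude is φ_max = arccos|n̂_z| ≈ 83.9°.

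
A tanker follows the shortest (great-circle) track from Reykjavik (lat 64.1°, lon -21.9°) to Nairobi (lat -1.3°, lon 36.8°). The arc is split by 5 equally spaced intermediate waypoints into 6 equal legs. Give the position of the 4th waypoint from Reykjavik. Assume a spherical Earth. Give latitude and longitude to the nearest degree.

Write both endpoints as unit vectors p₁, p₂ with components (cos φ cos λ, cos φ sin λ, sin φ).
The central angle between the endpoints is δ = arccos(p₁·p₂) ≈ 1.363 rad (78.1°).
Interpolate at f = 4/6 with slerp weights a = sin((1−f)δ)/sin δ ≈ 0.448, b = sin(fδ)/sin δ ≈ 0.806.
p = a·p₁ + b·p₂ ≈ (0.827, 0.410, 0.385); φ = arcsin(p_z) ≈ 22.65°, λ = atan2(p_y, p_x) ≈ 26.35°.

≈ lat 23°, lon 26°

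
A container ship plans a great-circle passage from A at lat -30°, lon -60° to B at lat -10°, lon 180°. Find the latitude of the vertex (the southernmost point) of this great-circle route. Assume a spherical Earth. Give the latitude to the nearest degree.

≈ -38°

The great circle lies in the plane with unit normal n̂ = (p₁ × p₂)/|p₁ × p₂|.
Here n̂_z ≈ -0.785; the vertex latitude is φ_max = arccos|n̂_z| ≈ 38.3°.
Check via Clairaut: cos φ_max = |cos φ₁| · sin C = cos(30.0°)·sin(114.9°) ≈ 0.785, again giving ≈ 38.3°.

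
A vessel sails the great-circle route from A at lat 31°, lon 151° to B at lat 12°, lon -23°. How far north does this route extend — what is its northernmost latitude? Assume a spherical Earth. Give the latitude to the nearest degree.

≈ 83°

The great circle lies in the plane with unit normal n̂ = (p₁ × p₂)/|p₁ × p₂|.
Here n̂_z ≈ -0.128; the vertex latitude is φ_max = arccos|n̂_z| ≈ 82.7°.
Check via Clairaut: cos φ_max = |cos φ₁| · sin C = cos(31.0°)·sin(8.6°) ≈ 0.128, again giving ≈ 82.7°.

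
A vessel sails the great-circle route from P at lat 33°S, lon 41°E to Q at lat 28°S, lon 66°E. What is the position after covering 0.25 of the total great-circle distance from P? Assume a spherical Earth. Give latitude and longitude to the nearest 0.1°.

≈ lat 32.2°S, lon 47.5°E

From cos δ = sin φ₁ sin φ₂ + cos φ₁ cos φ₂ cos Δλ, the central angle is δ ≈ 0.385 rad (22.1°).
Interpolate at f = 0.25 with slerp weights a = sin((1−f)δ)/sin δ ≈ 0.758, b = sin(fδ)/sin δ ≈ 0.256.
p = a·p₁ + b·p₂ ≈ (0.572, 0.624, -0.533); φ = arcsin(p_z) ≈ -32.21°, λ = atan2(p_y, p_x) ≈ 47.48°.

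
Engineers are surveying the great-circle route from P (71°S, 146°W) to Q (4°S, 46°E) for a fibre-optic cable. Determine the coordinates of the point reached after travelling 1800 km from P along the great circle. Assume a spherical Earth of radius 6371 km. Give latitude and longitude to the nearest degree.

≈ (85°S, 167°E)

Write both endpoints as unit vectors p₁, p₂ with components (cos φ cos λ, cos φ sin λ, sin φ).
The central angle between the endpoints is δ = arccos(p₁·p₂) ≈ 1.825 rad (104.6°). The total great-circle distance is δ·R ≈ 1.825 × 6371 ≈ 11629 km, so the target fraction is f = 1800/11629 ≈ 0.155.
Interpolate at f ≈ 0.155 with slerp weights a = sin((1−f)δ)/sin δ ≈ 1.033, b = sin(fδ)/sin δ ≈ 0.288.
p = a·p₁ + b·p₂ ≈ (-0.079, 0.019, -0.997); φ = arcsin(p_z) ≈ -85.33°, λ = atan2(p_y, p_x) ≈ 166.73°.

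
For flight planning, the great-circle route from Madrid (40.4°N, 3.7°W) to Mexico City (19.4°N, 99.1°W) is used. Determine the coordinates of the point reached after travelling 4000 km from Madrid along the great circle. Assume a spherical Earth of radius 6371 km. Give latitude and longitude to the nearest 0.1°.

From cos δ = sin φ₁ sin φ₂ + cos φ₁ cos φ₂ cos Δλ, the central angle is δ ≈ 1.423 rad (81.5°). The total great-circle distance is δ·R ≈ 1.423 × 6371 ≈ 9063 km, so the target fraction is f = 4000/9063 ≈ 0.441.
Interpolate at f ≈ 0.441 with slerp weights a = sin((1−f)δ)/sin δ ≈ 0.722, b = sin(fδ)/sin δ ≈ 0.594.
p = a·p₁ + b·p₂ ≈ (0.460, -0.589, 0.665); φ = arcsin(p_z) ≈ 41.68°, λ = atan2(p_y, p_x) ≈ -52.01°.

≈ 41.7°N, 52.0°W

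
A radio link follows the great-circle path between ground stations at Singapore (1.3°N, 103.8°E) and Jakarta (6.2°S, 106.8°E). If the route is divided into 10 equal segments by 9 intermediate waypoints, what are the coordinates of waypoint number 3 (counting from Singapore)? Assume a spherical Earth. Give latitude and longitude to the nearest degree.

≈ 1°S, 105°E

Write both endpoints as unit vectors p₁, p₂ with components (cos φ cos λ, cos φ sin λ, sin φ).
The central angle between the endpoints is δ = arccos(p₁·p₂) ≈ 0.141 rad (8.1°).
Interpolate at f = 3/10 with slerp weights a = sin((1−f)δ)/sin δ ≈ 0.701, b = sin(fδ)/sin δ ≈ 0.301.
p = a·p₁ + b·p₂ ≈ (-0.254, 0.967, -0.017); φ = arcsin(p_z) ≈ -0.95°, λ = atan2(p_y, p_x) ≈ 104.70°.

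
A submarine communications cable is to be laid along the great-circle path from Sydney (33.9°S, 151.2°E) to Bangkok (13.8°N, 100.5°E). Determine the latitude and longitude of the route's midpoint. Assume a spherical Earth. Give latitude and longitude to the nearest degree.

The haversine formula gives a central angle δ ≈ 1.184 rad (67.8°) between the endpoints.
Interpolate at f = 1/2 with slerp weights a = sin((1−f)δ)/sin δ ≈ 0.602, b = sin(fδ)/sin δ ≈ 0.602.
p = a·p₁ + b·p₂ ≈ (-0.545, 0.816, -0.192); φ = arcsin(p_z) ≈ -11.09°, λ = atan2(p_y, p_x) ≈ 123.72°.

≈ 11°S, 124°E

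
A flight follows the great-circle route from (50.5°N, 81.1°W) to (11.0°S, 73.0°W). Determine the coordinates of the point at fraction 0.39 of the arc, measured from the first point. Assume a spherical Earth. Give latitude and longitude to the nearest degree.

≈ (27°N, 77°W)

Write both endpoints as unit vectors p₁, p₂ with components (cos φ cos λ, cos φ sin λ, sin φ).
The central angle between the endpoints is δ = arccos(p₁·p₂) ≈ 1.080 rad (61.9°).
Interpolate at f = 0.39 with slerp weights a = sin((1−f)δ)/sin δ ≈ 0.694, b = sin(fδ)/sin δ ≈ 0.464.
p = a·p₁ + b·p₂ ≈ (0.201, -0.871, 0.447); φ = arcsin(p_z) ≈ 26.56°, λ = atan2(p_y, p_x) ≈ -76.99°.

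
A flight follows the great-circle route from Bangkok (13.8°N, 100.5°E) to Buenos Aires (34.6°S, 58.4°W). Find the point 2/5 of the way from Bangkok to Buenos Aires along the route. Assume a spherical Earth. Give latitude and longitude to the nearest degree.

≈ 33°S, 60°E

Convert each endpoint to a unit vector on the sphere (x = cos φ cos λ, y = cos φ sin λ, z = sin φ).
The central angle between the endpoints is δ = arccos(p₁·p₂) ≈ 2.649 rad (151.8°).
Interpolate at f = 2/5 with slerp weights a = sin((1−f)δ)/sin δ ≈ 2.115, b = sin(fδ)/sin δ ≈ 1.845.
p = a·p₁ + b·p₂ ≈ (0.422, 0.726, -0.543); φ = arcsin(p_z) ≈ -32.91°, λ = atan2(p_y, p_x) ≈ 59.86°.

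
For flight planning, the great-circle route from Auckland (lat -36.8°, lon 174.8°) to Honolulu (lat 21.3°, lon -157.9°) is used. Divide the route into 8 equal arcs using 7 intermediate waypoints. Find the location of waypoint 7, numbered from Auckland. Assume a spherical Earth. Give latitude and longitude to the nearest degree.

From cos δ = sin φ₁ sin φ₂ + cos φ₁ cos φ₂ cos Δλ, the central angle is δ ≈ 1.109 rad (63.6°).
Interpolate at f = 7/8 with slerp weights a = sin((1−f)δ)/sin δ ≈ 0.154, b = sin(fδ)/sin δ ≈ 0.922.
p = a·p₁ + b·p₂ ≈ (-0.919, -0.312, 0.242); φ = arcsin(p_z) ≈ 14.02°, λ = atan2(p_y, p_x) ≈ -161.25°.

≈ lat 14°, lon -161°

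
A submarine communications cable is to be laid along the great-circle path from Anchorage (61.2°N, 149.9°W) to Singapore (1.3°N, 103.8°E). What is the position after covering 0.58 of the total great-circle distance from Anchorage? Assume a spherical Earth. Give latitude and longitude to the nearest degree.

≈ 36°N, 126°E

From cos δ = sin φ₁ sin φ₂ + cos φ₁ cos φ₂ cos Δλ, the central angle is δ ≈ 1.686 rad (96.6°).
Interpolate at f = 0.58 with slerp weights a = sin((1−f)δ)/sin δ ≈ 0.655, b = sin(fδ)/sin δ ≈ 0.835.
p = a·p₁ + b·p₂ ≈ (-0.472, 0.652, 0.593); φ = arcsin(p_z) ≈ 36.36°, λ = atan2(p_y, p_x) ≈ 125.89°.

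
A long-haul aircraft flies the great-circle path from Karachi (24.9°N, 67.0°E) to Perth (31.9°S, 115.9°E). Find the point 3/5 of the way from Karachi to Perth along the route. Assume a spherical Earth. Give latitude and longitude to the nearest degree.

The haversine formula gives a central angle δ ≈ 1.283 rad (73.5°) between the endpoints.
Interpolate at f = 3/5 with slerp weights a = sin((1−f)δ)/sin δ ≈ 0.512, b = sin(fδ)/sin δ ≈ 0.726.
p = a·p₁ + b·p₂ ≈ (-0.088, 0.982, -0.168); φ = arcsin(p_z) ≈ -9.67°, λ = atan2(p_y, p_x) ≈ 95.10°.

≈ 10°S, 95°E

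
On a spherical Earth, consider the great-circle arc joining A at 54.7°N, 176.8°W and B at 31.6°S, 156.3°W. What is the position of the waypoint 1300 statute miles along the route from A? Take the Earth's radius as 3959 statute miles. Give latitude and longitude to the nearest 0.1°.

≈ 36.5°N, 169.9°W

Write both endpoints as unit vectors p₁, p₂ with components (cos φ cos λ, cos φ sin λ, sin φ).
The central angle between the endpoints is δ = arccos(p₁·p₂) ≈ 1.537 rad (88.1°). The total great-circle distance is δ·R ≈ 1.537 × 3959 ≈ 6087 mi, so the target fraction is f = 1300/6087 ≈ 0.214.
Interpolate at f ≈ 0.214 with slerp weights a = sin((1−f)δ)/sin δ ≈ 0.936, b = sin(fδ)/sin δ ≈ 0.323.
p = a·p₁ + b·p₂ ≈ (-0.792, -0.141, 0.595); φ = arcsin(p_z) ≈ 36.49°, λ = atan2(p_y, p_x) ≈ -169.92°.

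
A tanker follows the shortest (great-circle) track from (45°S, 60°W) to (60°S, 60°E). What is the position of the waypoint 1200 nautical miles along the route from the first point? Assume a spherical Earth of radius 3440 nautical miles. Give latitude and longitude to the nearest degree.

≈ (61°S, 40°W)

From cos δ = sin φ₁ sin φ₂ + cos φ₁ cos φ₂ cos Δλ, the central angle is δ ≈ 1.120 rad (64.2°). The total great-circle distance is δ·R ≈ 1.120 × 3440 ≈ 3853 nmi, so the target fraction is f = 1200/3853 ≈ 0.311.
Interpolate at f ≈ 0.311 with slerp weights a = sin((1−f)δ)/sin δ ≈ 0.774, b = sin(fδ)/sin δ ≈ 0.380.
p = a·p₁ + b·p₂ ≈ (0.369, -0.310, -0.876); φ = arcsin(p_z) ≈ -61.21°, λ = atan2(p_y, p_x) ≈ -40.04°.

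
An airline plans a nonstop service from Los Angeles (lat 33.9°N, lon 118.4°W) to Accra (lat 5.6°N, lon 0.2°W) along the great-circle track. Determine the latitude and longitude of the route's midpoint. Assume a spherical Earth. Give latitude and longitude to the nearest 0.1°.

Write both endpoints as unit vectors p₁, p₂ with components (cos φ cos λ, cos φ sin λ, sin φ).
The central angle between the endpoints is δ = arccos(p₁·p₂) ≈ 1.913 rad (109.6°).
Interpolate at f = 1/2 with slerp weights a = sin((1−f)δ)/sin δ ≈ 0.868, b = sin(fδ)/sin δ ≈ 0.868.
p = a·p₁ + b·p₂ ≈ (0.521, -0.637, 0.569); φ = arcsin(p_z) ≈ 34.66°, λ = atan2(p_y, p_x) ≈ -50.70°.

≈ lat 34.7°N, lon 50.7°W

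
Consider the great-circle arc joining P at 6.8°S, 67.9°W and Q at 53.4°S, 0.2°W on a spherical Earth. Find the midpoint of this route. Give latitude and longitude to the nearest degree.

Convert each endpoint to a unit vector on the sphere (x = cos φ cos λ, y = cos φ sin λ, z = sin φ).
The central angle between the endpoints is δ = arccos(p₁·p₂) ≈ 1.245 rad (71.4°).
Interpolate at f = 1/2 with slerp weights a = sin((1−f)δ)/sin δ ≈ 0.616, b = sin(fδ)/sin δ ≈ 0.616.
p = a·p₁ + b·p₂ ≈ (0.597, -0.568, -0.567); φ = arcsin(p_z) ≈ -34.54°, λ = atan2(p_y, p_x) ≈ -43.56°.

≈ 35°S, 44°W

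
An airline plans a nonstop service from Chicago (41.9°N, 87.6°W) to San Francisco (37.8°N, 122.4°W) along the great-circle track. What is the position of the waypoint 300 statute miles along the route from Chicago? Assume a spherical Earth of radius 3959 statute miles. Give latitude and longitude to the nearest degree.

≈ (42°N, 93°W)

Convert each endpoint to a unit vector on the sphere (x = cos φ cos λ, y = cos φ sin λ, z = sin φ).
The central angle between the endpoints is δ = arccos(p₁·p₂) ≈ 0.468 rad (26.8°). The total great-circle distance is δ·R ≈ 0.468 × 3959 ≈ 1855 mi, so the target fraction is f = 300/1855 ≈ 0.162.
Interpolate at f ≈ 0.162 with slerp weights a = sin((1−f)δ)/sin δ ≈ 0.848, b = sin(fδ)/sin δ ≈ 0.168.
p = a·p₁ + b·p₂ ≈ (-0.045, -0.742, 0.669); φ = arcsin(p_z) ≈ 41.97°, λ = atan2(p_y, p_x) ≈ -93.44°.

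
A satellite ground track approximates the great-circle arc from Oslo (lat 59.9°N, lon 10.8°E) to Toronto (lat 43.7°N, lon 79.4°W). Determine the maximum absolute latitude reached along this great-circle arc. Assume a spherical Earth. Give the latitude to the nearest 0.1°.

The great circle lies in the plane with unit normal n̂ = (p₁ × p₂)/|p₁ × p₂|.
Here n̂_z ≈ -0.452; the vertex latitude is φ_max = arccos|n̂_z| ≈ 63.1°.
Check via Clairaut: cos φ_max = |cos φ₁| · sin C = cos(59.9°)·sin(64.3°) ≈ 0.452, again giving ≈ 63.1°.

≈ 63.1°N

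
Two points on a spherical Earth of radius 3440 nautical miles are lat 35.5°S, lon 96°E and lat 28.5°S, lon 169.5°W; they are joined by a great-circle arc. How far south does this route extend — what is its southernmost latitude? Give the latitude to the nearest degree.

≈ 43°S

The great circle lies in the plane with unit normal n̂ = (p₁ × p₂)/|p₁ × p₂|.
Here n̂_z ≈ +0.731; the vertex latitude is φ_max = arccos|n̂_z| ≈ 43.0°.
Check via Clairaut: cos φ_max = |cos φ₁| · sin C = cos(35.5°)·sin(116.1°) ≈ 0.731, again giving ≈ 43.0°.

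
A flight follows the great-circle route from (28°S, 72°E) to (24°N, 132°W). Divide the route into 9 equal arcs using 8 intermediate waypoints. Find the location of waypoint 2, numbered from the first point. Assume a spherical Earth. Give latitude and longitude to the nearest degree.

Convert each endpoint to a unit vector on the sphere (x = cos φ cos λ, y = cos φ sin λ, z = sin φ).
The central angle between the endpoints is δ = arccos(p₁·p₂) ≈ 2.759 rad (158.1°).
Interpolate at f = 2/9 with slerp weights a = sin((1−f)δ)/sin δ ≈ 2.249, b = sin(fδ)/sin δ ≈ 1.543.
p = a·p₁ + b·p₂ ≈ (-0.329, 0.841, -0.428); φ = arcsin(p_z) ≈ -25.37°, λ = atan2(p_y, p_x) ≈ 111.38°.

≈ (25°S, 111°E)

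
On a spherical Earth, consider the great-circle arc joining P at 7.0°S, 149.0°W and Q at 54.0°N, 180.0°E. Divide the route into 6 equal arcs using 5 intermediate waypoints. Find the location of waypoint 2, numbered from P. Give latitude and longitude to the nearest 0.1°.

≈ 13.9°N, 156.4°W

Convert each endpoint to a unit vector on the sphere (x = cos φ cos λ, y = cos φ sin λ, z = sin φ).
The central angle between the endpoints is δ = arccos(p₁·p₂) ≈ 1.158 rad (66.3°).
Interpolate at f = 2/6 with slerp weights a = sin((1−f)δ)/sin δ ≈ 0.761, b = sin(fδ)/sin δ ≈ 0.411.
p = a·p₁ + b·p₂ ≈ (-0.889, -0.389, 0.240); φ = arcsin(p_z) ≈ 13.87°, λ = atan2(p_y, p_x) ≈ -156.36°.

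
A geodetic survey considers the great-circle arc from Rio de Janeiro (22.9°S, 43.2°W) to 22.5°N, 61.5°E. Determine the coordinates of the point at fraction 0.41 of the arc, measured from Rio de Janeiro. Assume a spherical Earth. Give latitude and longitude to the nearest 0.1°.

From cos δ = sin φ₁ sin φ₂ + cos φ₁ cos φ₂ cos Δλ, the central angle is δ ≈ 1.944 rad (111.4°).
Interpolate at f = 0.41 with slerp weights a = sin((1−f)δ)/sin δ ≈ 0.979, b = sin(fδ)/sin δ ≈ 0.768.
p = a·p₁ + b·p₂ ≈ (0.996, 0.006, -0.087); φ = arcsin(p_z) ≈ -4.99°, λ = atan2(p_y, p_x) ≈ 0.37°.

≈ 5.0°S, 0.4°E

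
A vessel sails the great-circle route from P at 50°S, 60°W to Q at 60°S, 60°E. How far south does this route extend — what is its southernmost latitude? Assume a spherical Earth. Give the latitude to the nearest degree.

The great circle lies in the plane with unit normal n̂ = (p₁ × p₂)/|p₁ × p₂|.
Here n̂_z ≈ +0.322; the vertex latitude is φ_max = arccos|n̂_z| ≈ 71.2°.
Check via Clairaut: cos φ_max = |cos φ₁| · sin C = cos(50.0°)·sin(149.9°) ≈ 0.322, again giving ≈ 71.2°.

≈ 71°S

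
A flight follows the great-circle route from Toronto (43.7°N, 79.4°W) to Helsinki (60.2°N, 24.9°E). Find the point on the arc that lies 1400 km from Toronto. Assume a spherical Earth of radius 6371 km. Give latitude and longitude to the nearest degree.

Convert each endpoint to a unit vector on the sphere (x = cos φ cos λ, y = cos φ sin λ, z = sin φ).
The central angle between the endpoints is δ = arccos(p₁·p₂) ≈ 1.035 rad (59.3°). The total great-circle distance is δ·R ≈ 1.035 × 6371 ≈ 6592 km, so the target fraction is f = 1400/6592 ≈ 0.212.
Interpolate at f ≈ 0.212 with slerp weights a = sin((1−f)δ)/sin δ ≈ 0.846, b = sin(fδ)/sin δ ≈ 0.254.
p = a·p₁ + b·p₂ ≈ (0.227, -0.548, 0.805); φ = arcsin(p_z) ≈ 53.59°, λ = atan2(p_y, p_x) ≈ -67.53°.

≈ 54°N, 68°W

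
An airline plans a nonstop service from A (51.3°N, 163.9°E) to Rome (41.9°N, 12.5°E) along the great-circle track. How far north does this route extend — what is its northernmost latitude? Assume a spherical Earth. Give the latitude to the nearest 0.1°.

The great circle lies in the plane with unit normal n̂ = (p₁ × p₂)/|p₁ × p₂|.
Here n̂_z ≈ -0.224; the vertex latitude is φ_max = arccos|n̂_z| ≈ 77.0°.

≈ 77.0°N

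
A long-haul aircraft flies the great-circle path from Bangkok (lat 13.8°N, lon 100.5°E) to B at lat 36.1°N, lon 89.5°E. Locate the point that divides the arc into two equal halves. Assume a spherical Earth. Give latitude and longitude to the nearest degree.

≈ lat 25°N, lon 96°E

The haversine formula gives a central angle δ ≈ 0.426 rad (24.4°) between the endpoints.
Interpolate at f = 1/2 with slerp weights a = sin((1−f)δ)/sin δ ≈ 0.512, b = sin(fδ)/sin δ ≈ 0.512.
p = a·p₁ + b·p₂ ≈ (-0.087, 0.902, 0.423); φ = arcsin(p_z) ≈ 25.05°, λ = atan2(p_y, p_x) ≈ 95.51°.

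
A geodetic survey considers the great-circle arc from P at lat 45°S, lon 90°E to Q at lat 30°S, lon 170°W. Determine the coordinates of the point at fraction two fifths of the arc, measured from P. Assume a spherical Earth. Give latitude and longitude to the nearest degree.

From cos δ = sin φ₁ sin φ₂ + cos φ₁ cos φ₂ cos Δλ, the central angle is δ ≈ 1.321 rad (75.7°).
Interpolate at f = 2/5 with slerp weights a = sin((1−f)δ)/sin δ ≈ 0.735, b = sin(fδ)/sin δ ≈ 0.520.
p = a·p₁ + b·p₂ ≈ (-0.444, 0.441, -0.780); φ = arcsin(p_z) ≈ -51.25°, λ = atan2(p_y, p_x) ≈ 135.15°.

≈ lat 51°S, lon 135°E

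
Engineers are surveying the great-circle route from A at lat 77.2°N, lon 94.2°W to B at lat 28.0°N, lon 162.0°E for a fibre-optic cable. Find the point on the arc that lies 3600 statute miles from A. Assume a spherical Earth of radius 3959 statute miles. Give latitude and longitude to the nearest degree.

≈ lat 41°N, lon 166°E

Convert each endpoint to a unit vector on the sphere (x = cos φ cos λ, y = cos φ sin λ, z = sin φ).
The central angle between the endpoints is δ = arccos(p₁·p₂) ≈ 1.147 rad (65.7°). The total great-circle distance is δ·R ≈ 1.147 × 3959 ≈ 4541 mi, so the target fraction is f = 3600/4541 ≈ 0.793.
Interpolate at f ≈ 0.793 with slerp weights a = sin((1−f)δ)/sin δ ≈ 0.258, b = sin(fδ)/sin δ ≈ 0.866.
p = a·p₁ + b·p₂ ≈ (-0.731, 0.179, 0.658); φ = arcsin(p_z) ≈ 41.17°, λ = atan2(p_y, p_x) ≈ 166.24°.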